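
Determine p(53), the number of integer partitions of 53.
329931

p(n) counts ways to write n as a sum of positive integers (order ignored).
Euler's pentagonal recurrence: p(k) = p(k-1) + p(k-2) - p(k-5) - p(k-7) + p(k-12) + p(k-15) - ... (offsets j(3j∓1)/2, signs ++--, p(0)=1, p(<0)=0).
DP table for k = 0..52: p(0)=1, p(1)=1, p(2)=2, p(3)=3, p(4)=5, p(5)=7, p(6)=11, p(7)=15, p(8)=22, p(9)=30, p(10)=42, p(11)=56, p(12)=77, p(13)=101, p(14)=135, p(15)=176, p(16)=231, p(17)=297, p(18)=385, p(19)=490, p(20)=627, p(21)=792, p(22)=1002, p(23)=1255, p(24)=1575, p(25)=1958, p(26)=2436, p(27)=3010, p(28)=3718, p(29)=4565, p(30)=5604, p(31)=6842, p(32)=8349, p(33)=10143, p(34)=12310, p(35)=14883, p(36)=17977, p(37)=21637, p(38)=26015, p(39)=31185, p(40)=37338, p(41)=44583, p(42)=53174, p(43)=63261, p(44)=75175, p(45)=89134, p(46)=105558, p(47)=124754, p(48)=147273, p(49)=173525, p(50)=204226, p(51)=239943, p(52)=281589.
Final step: p(53) = p(52) + p(51) - p(48) - p(46) + p(41) + p(38) - p(31) - p(27) + p(18) + p(13) - p(2)
= 281589 + 239943 - 147273 - 105558 + 44583 + 26015 - 6842 - 3010 + 385 + 101 - 2
= 329931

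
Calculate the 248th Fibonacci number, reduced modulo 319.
142

Matrix identity: Q^n = [[F_(n+1), F_n], [F_n, F_(n-1)]] with Q = [[1,1],[1,0]].
n = 248 = 11111000₂. Square-and-multiply, entries mod 319:
Q^1 = [[1,1],[1,0]]
Q^3 = (Q^1)²·Q = [[3,2],[2,1]]
Q^7 = (Q^3)²·Q = [[21,13],[13,8]]
Q^15 = (Q^7)²·Q = [[30,291],[291,58]]
Q^31 = (Q^15)²·Q = [[177,89],[89,88]]
Q^62 = (Q^31)² = [[13,298],[298,34]]
Q^124 = (Q^62)² = [[291,289],[289,2]]
Q^248 = (Q^124)² = [[89,142],[142,266]]
F_248 mod 319 = Q^248[0][1] = 142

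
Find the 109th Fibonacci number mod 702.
431

Matrix identity: Q^n = [[F_(n+1), F_n], [F_n, F_(n-1)]] with Q = [[1,1],[1,0]].
n = 109 = 1101101₂. Square-and-multiply, entries mod 702:
Q^1 = [[1,1],[1,0]]
Q^3 = (Q^1)²·Q = [[3,2],[2,1]]
Q^6 = (Q^3)² = [[13,8],[8,5]]
Q^13 = (Q^6)²·Q = [[377,233],[233,144]]
Q^27 = (Q^13)²·Q = [[507,560],[560,649]]
Q^54 = (Q^27)² = [[625,116],[116,509]]
Q^109 = (Q^54)²·Q = [[701,431],[431,270]]
F_109 mod 702 = Q^109[0][1] = 431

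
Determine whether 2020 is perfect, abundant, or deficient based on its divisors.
abundant

Proper divisors of 2020: sum = 1 + 2 + 4 + 5 + 10 + 20 + 101 + 202 + 404 + 505 + 1010 = 2264
Since 2264 > 2020, 2020 is abundant.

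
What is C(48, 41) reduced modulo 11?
0

Using Lucas' theorem:
Write n=48 and k=41 in base 11:
n in base 11: [4, 4]
k in base 11: [3, 8]
C(48,41) mod 11 = ∏ C(n_i, k_i) mod 11
Digit binomials (mod 11): C(4,3) = 4; C(4,8) = 0 (k_i > n_i)
Product: 4 × 0 = 0 ≡ 0 (mod 11)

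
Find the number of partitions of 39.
31185

p(n) counts ways to write n as a sum of positive integers (order ignored).
Euler's pentagonal recurrence: p(k) = p(k-1) + p(k-2) - p(k-5) - p(k-7) + p(k-12) + p(k-15) - ... (offsets j(3j∓1)/2, signs ++--, p(0)=1, p(<0)=0).
DP table for k = 0..38: p(0)=1, p(1)=1, p(2)=2, p(3)=3, p(4)=5, p(5)=7, p(6)=11, p(7)=15, p(8)=22, p(9)=30, p(10)=42, p(11)=56, p(12)=77, p(13)=101, p(14)=135, p(15)=176, p(16)=231, p(17)=297, p(18)=385, p(19)=490, p(20)=627, p(21)=792, p(22)=1002, p(23)=1255, p(24)=1575, p(25)=1958, p(26)=2436, p(27)=3010, p(28)=3718, p(29)=4565, p(30)=5604, p(31)=6842, p(32)=8349, p(33)=10143, p(34)=12310, p(35)=14883, p(36)=17977, p(37)=21637, p(38)=26015.
Final step: p(39) = p(38) + p(37) - p(34) - p(32) + p(27) + p(24) - p(17) - p(13) + p(4)
= 26015 + 21637 - 12310 - 8349 + 3010 + 1575 - 297 - 101 + 5
= 31185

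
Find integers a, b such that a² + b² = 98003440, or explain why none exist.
Not possible

Factorization: 98003440 = 2^4 × 5 × 107^3
By Fermat: n is sum of two squares iff every prime p ≡ 3 (mod 4) appears to even power.
Prime(s) ≡ 3 (mod 4) with odd exponent: [(107, 3)]
Therefore 98003440 cannot be expressed as a² + b².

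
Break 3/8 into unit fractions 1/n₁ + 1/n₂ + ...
1/3 + 1/24

Greedy algorithm:
3/8: ceiling(8/3) = 3, use 1/3
1/24: ceiling(24/1) = 24, use 1/24
Result: 3/8 = 1/3 + 1/24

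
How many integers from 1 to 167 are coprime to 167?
166

167 = 167
φ(n) = n × ∏(1 - 1/p) for each prime p dividing n
φ(167) = 167 × (1 - 1/167) = 166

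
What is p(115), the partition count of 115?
1064144451

p(n) counts ways to write n as a sum of positive integers (order ignored).
Euler's pentagonal recurrence: p(k) = p(k-1) + p(k-2) - p(k-5) - p(k-7) + p(k-12) + p(k-15) - ... (offsets j(3j∓1)/2, signs ++--, p(0)=1, p(<0)=0).
DP table for k = 0..114: p(0)=1, p(1)=1, p(2)=2, p(3)=3, p(4)=5, p(5)=7, p(6)=11, p(7)=15, p(8)=22, p(9)=30, p(10)=42, p(11)=56, p(12)=77, p(13)=101, p(14)=135, p(15)=176, p(16)=231, p(17)=297, p(18)=385, p(19)=490, p(20)=627, p(21)=792, p(22)=1002, p(23)=1255, p(24)=1575, p(25)=1958, p(26)=2436, p(27)=3010, p(28)=3718, p(29)=4565, p(30)=5604, p(31)=6842, p(32)=8349, p(33)=10143, p(34)=12310, p(35)=14883, p(36)=17977, p(37)=21637, p(38)=26015, p(39)=31185, p(40)=37338, p(41)=44583, p(42)=53174, p(43)=63261, p(44)=75175, p(45)=89134, p(46)=105558, p(47)=124754, p(48)=147273, p(49)=173525, p(50)=204226, p(51)=239943, p(52)=281589, p(53)=329931, p(54)=386155, p(55)=451276, p(56)=526823, p(57)=614154, p(58)=715220, p(59)=831820, p(60)=966467, p(61)=1121505, p(62)=1300156, p(63)=1505499, p(64)=1741630, p(65)=2012558, p(66)=2323520, p(67)=2679689, p(68)=3087735, p(69)=3554345, p(70)=4087968, p(71)=4697205, p(72)=5392783, p(73)=6185689, p(74)=7089500, p(75)=8118264, p(76)=9289091, p(77)=10619863, p(78)=12132164, p(79)=13848650, p(80)=15796476, p(81)=18004327, p(82)=20506255, p(83)=23338469, p(84)=26543660, p(85)=30167357, p(86)=34262962, p(87)=38887673, p(88)=44108109, p(89)=49995925, p(90)=56634173, p(91)=64112359, p(92)=72533807, p(93)=82010177, p(94)=92669720, p(95)=104651419, p(96)=118114304, p(97)=133230930, p(98)=150198136, p(99)=169229875, p(100)=190569292, p(101)=214481126, p(102)=241265379, p(103)=271248950, p(104)=304801365, p(105)=342325709, p(106)=384276336, p(107)=431149389, p(108)=483502844, p(109)=541946240, p(110)=607163746, p(111)=679903203, p(112)=761002156, p(113)=851376628, p(114)=952050665.
Final step: p(115) = p(114) + p(113) - p(110) - p(108) + p(103) + p(100) - p(93) - p(89) + p(80) + p(75) - p(64) - p(58) + p(45) + p(38) - p(23) - p(15)
= 952050665 + 851376628 - 607163746 - 483502844 + 271248950 + 190569292 - 82010177 - 49995925 + 15796476 + 8118264 - 1741630 - 715220 + 89134 + 26015 - 1255 - 176
= 1064144451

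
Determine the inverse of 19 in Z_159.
67

gcd(19, 159) = 1, so the inverse exists.
Extended Euclidean algorithm on (159, 19):
159 = 8 × 19 + 7  ⟹  7 = (1)·159 + (-8)·19
19 = 2 × 7 + 5  ⟹  5 = (-2)·159 + (17)·19
7 = 1 × 5 + 2  ⟹  2 = (3)·159 + (-25)·19
5 = 2 × 2 + 1  ⟹  1 = (-8)·159 + (67)·19
So (67)·19 ≡ 1 (mod 159), i.e. 19^(-1) ≡ 67 (mod 159).
Check: 19 × 67 = 1273 ≡ 1 (mod 159)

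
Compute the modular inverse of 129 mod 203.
96

gcd(129, 203) = 1, so the inverse exists.
Extended Euclidean algorithm on (203, 129):
203 = 1 × 129 + 74  ⟹  74 = (1)·203 + (-1)·129
129 = 1 × 74 + 55  ⟹  55 = (-1)·203 + (2)·129
74 = 1 × 55 + 19  ⟹  19 = (2)·203 + (-3)·129
55 = 2 × 19 + 17  ⟹  17 = (-5)·203 + (8)·129
19 = 1 × 17 + 2  ⟹  2 = (7)·203 + (-11)·129
17 = 8 × 2 + 1  ⟹  1 = (-61)·203 + (96)·129
So (96)·129 ≡ 1 (mod 203), i.e. 129^(-1) ≡ 96 (mod 203).
Check: 129 × 96 = 12384 ≡ 1 (mod 203)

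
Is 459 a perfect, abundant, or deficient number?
deficient

Proper divisors of 459: sum = 1 + 3 + 9 + 17 + 27 + 51 + 153 = 261
Since 261 < 459, 459 is deficient.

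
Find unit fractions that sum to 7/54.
1/8 + 1/216

Greedy algorithm:
7/54: ceiling(54/7) = 8, use 1/8
1/216: ceiling(216/1) = 216, use 1/216
Result: 7/54 = 1/8 + 1/216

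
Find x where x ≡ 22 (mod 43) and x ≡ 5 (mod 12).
65

Using Chinese Remainder Theorem:
M = 43 × 12 = 516
M1 = 12, M2 = 43
y1 = 12^(-1) mod 43 = 18
y2 = 43^(-1) mod 12 = 7
x = (22×12×18 + 5×43×7) mod 516 = 65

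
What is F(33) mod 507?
421

Matrix identity: Q^n = [[F_(n+1), F_n], [F_n, F_(n-1)]] with Q = [[1,1],[1,0]].
n = 33 = 100001₂. Square-and-multiply, entries mod 507:
Q^1 = [[1,1],[1,0]]
Q^2 = (Q^1)² = [[2,1],[1,1]]
Q^4 = (Q^2)² = [[5,3],[3,2]]
Q^8 = (Q^4)² = [[34,21],[21,13]]
Q^16 = (Q^8)² = [[76,480],[480,103]]
Q^33 = (Q^16)²·Q = [[151,421],[421,237]]
F_33 mod 507 = Q^33[0][1] = 421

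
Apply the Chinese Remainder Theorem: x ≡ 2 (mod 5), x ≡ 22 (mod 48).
22

Using Chinese Remainder Theorem:
M = 5 × 48 = 240
M1 = 48, M2 = 5
y1 = 48^(-1) mod 5 = 2
y2 = 5^(-1) mod 48 = 29
x = (2×48×2 + 22×5×29) mod 240 = 22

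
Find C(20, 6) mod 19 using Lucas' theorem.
0

Using Lucas' theorem:
Write n=20 and k=6 in base 19:
n in base 19: [1, 1]
k in base 19: [0, 6]
C(20,6) mod 19 = ∏ C(n_i, k_i) mod 19
Digit binomials (mod 19): C(1,0) = 1; C(1,6) = 0 (k_i > n_i)
Product: 1 × 0 = 0 ≡ 0 (mod 19)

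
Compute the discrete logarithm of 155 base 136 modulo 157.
81

Baby-step giant-step with step n = ⌈√157⌉ = 13.
Baby steps 136^j mod 157 (j:value) for j=0..12: 0:1, 1:136, 2:127, 3:2, 4:115, 5:97, 6:4, 7:73, 8:37, 9:8, 10:146, 11:74, 12:16.
Giant-step multiplier: 136^(-13) ≡ 136^(156-13) = 136^143 ≡ 107 (mod 157).
Giant steps γ_i = 155·107^i mod 157: γ_0=155, γ_1=100, γ_2=24, γ_3=56, γ_4=26, γ_5=113, γ_6=2 (in table at j=3).
x = i·n + j = 6·13 + 3 = 81.
Check: 136^81 ≡ 155 (mod 157).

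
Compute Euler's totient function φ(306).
96

306 = 2 × 3^2 × 17
φ(n) = n × ∏(1 - 1/p) for each prime p dividing n
φ(306) = 306 × (1 - 1/2) × (1 - 1/3) × (1 - 1/17) = 96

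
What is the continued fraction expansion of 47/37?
[1; 3, 1, 2, 3]

Euclidean algorithm steps:
47 = 1 × 37 + 10
37 = 3 × 10 + 7
10 = 1 × 7 + 3
7 = 2 × 3 + 1
3 = 3 × 1 + 0
Continued fraction: [1; 3, 1, 2, 3]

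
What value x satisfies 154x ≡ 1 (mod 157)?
52

gcd(154, 157) = 1, so the inverse exists.
Extended Euclidean algorithm on (157, 154):
157 = 1 × 154 + 3  ⟹  3 = (1)·157 + (-1)·154
154 = 51 × 3 + 1  ⟹  1 = (-51)·157 + (52)·154
So (52)·154 ≡ 1 (mod 157), i.e. 154^(-1) ≡ 52 (mod 157).
Check: 154 × 52 = 8008 ≡ 1 (mod 157)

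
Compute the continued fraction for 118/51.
[2; 3, 5, 3]

Euclidean algorithm steps:
118 = 2 × 51 + 16
51 = 3 × 16 + 3
16 = 5 × 3 + 1
3 = 3 × 1 + 0
Continued fraction: [2; 3, 5, 3]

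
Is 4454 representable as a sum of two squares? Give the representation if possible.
Not possible

Factorization: 4454 = 2 × 17 × 131
By Fermat: n is sum of two squares iff every prime p ≡ 3 (mod 4) appears to even power.
Prime(s) ≡ 3 (mod 4) with odd exponent: [(131, 1)]
Therefore 4454 cannot be expressed as a² + b².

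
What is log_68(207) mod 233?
54

Baby-step giant-step with step n = ⌈√233⌉ = 16.
Baby steps 68^j mod 233 (j:value) for j=0..15: 0:1, 1:68, 2:197, 3:115, 4:131, 5:54, 6:177, 7:153, 8:152, 9:84, 10:120, 11:5, 12:107, 13:53, 14:109, 15:189.
Giant-step multiplier: 68^(-16) ≡ 68^(232-16) = 68^216 ≡ 63 (mod 233).
Giant steps γ_i = 207·63^i mod 233: γ_0=207, γ_1=226, γ_2=25, γ_3=177 (in table at j=6).
x = i·n + j = 3·16 + 6 = 54.
Check: 68^54 ≡ 207 (mod 233).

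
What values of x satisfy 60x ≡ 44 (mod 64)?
x ≡ 5 (mod 16)

gcd(60, 64) = 4, which divides 44, so solutions exist.
Divide through by 4: 15x ≡ 11 (mod 16).
Find 15^(-1) mod 16 by the extended Euclidean algorithm:
16 = 1 × 15 + 1  ⟹  1 = (1)·16 + (-1)·15
So (-1)·15 ≡ 1 (mod 16), i.e. 15^(-1) ≡ -1 ≡ 15 (mod 16).
x ≡ 15 × 11 = 165 ≡ 5 (mod 16).
Check: 60 × 5 = 300 ≡ 44 (mod 64).
x ≡ 5 (mod 16), giving 4 solutions mod 64.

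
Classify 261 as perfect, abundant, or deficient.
deficient

Proper divisors of 261: sum = 1 + 3 + 9 + 29 + 87 = 129
Since 129 < 261, 261 is deficient.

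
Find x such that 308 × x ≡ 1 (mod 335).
62

gcd(308, 335) = 1, so the inverse exists.
Extended Euclidean algorithm on (335, 308):
335 = 1 × 308 + 27  ⟹  27 = (1)·335 + (-1)·308
308 = 11 × 27 + 11  ⟹  11 = (-11)·335 + (12)·308
27 = 2 × 11 + 5  ⟹  5 = (23)·335 + (-25)·308
11 = 2 × 5 + 1  ⟹  1 = (-57)·335 + (62)·308
So (62)·308 ≡ 1 (mod 335), i.e. 308^(-1) ≡ 62 (mod 335).
Check: 308 × 62 = 19096 ≡ 1 (mod 335)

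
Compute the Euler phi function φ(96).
32

96 = 2^5 × 3
φ(n) = n × ∏(1 - 1/p) for each prime p dividing n
φ(96) = 96 × (1 - 1/2) × (1 - 1/3) = 32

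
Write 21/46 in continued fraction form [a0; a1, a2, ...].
[0; 2, 5, 4]

Euclidean algorithm steps:
21 = 0 × 46 + 21
46 = 2 × 21 + 4
21 = 5 × 4 + 1
4 = 4 × 1 + 0
Continued fraction: [0; 2, 5, 4]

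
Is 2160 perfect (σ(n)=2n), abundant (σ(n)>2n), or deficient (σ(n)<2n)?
abundant

Proper divisors of 2160: sum = 1 + 2 + 3 + 4 + 5 + 6 + 8 + 9 + ... + 432 + 540 + 720 + 1080 (39 divisors) = 5280
Since 5280 > 2160, 2160 is abundant.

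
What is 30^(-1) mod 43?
33

gcd(30, 43) = 1, so the inverse exists.
Extended Euclidean algorithm on (43, 30):
43 = 1 × 30 + 13  ⟹  13 = (1)·43 + (-1)·30
30 = 2 × 13 + 4  ⟹  4 = (-2)·43 + (3)·30
13 = 3 × 4 + 1  ⟹  1 = (7)·43 + (-10)·30
So (-10)·30 ≡ 1 (mod 43), i.e. 30^(-1) ≡ -10 ≡ 33 (mod 43).
Check: 30 × 33 = 990 ≡ 1 (mod 43)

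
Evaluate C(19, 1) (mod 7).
5

Using Lucas' theorem:
Write n=19 and k=1 in base 7:
n in base 7: [2, 5]
k in base 7: [0, 1]
C(19,1) mod 7 = ∏ C(n_i, k_i) mod 7
Digit binomials (mod 7): C(2,0) = 1; C(5,1) = 5
Product: 1 × 5 = 5 ≡ 5 (mod 7)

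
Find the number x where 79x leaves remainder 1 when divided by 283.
43

gcd(79, 283) = 1, so the inverse exists.
Extended Euclidean algorithm on (283, 79):
283 = 3 × 79 + 46  ⟹  46 = (1)·283 + (-3)·79
79 = 1 × 46 + 33  ⟹  33 = (-1)·283 + (4)·79
46 = 1 × 33 + 13  ⟹  13 = (2)·283 + (-7)·79
33 = 2 × 13 + 7  ⟹  7 = (-5)·283 + (18)·79
13 = 1 × 7 + 6  ⟹  6 = (7)·283 + (-25)·79
7 = 1 × 6 + 1  ⟹  1 = (-12)·283 + (43)·79
So (43)·79 ≡ 1 (mod 283), i.e. 79^(-1) ≡ 43 (mod 283).
Check: 79 × 43 = 3397 ≡ 1 (mod 283)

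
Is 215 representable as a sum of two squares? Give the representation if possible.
Not possible

Factorization: 215 = 5 × 43
By Fermat: n is sum of two squares iff every prime p ≡ 3 (mod 4) appears to even power.
Prime(s) ≡ 3 (mod 4) with odd exponent: [(43, 1)]
Therefore 215 cannot be expressed as a² + b².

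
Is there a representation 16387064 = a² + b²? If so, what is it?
Not possible

Factorization: 16387064 = 2^3 × 127^3
By Fermat: n is sum of two squares iff every prime p ≡ 3 (mod 4) appears to even power.
Prime(s) ≡ 3 (mod 4) with odd exponent: [(127, 3)]
Therefore 16387064 cannot be expressed as a² + b².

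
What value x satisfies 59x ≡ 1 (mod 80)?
19

gcd(59, 80) = 1, so the inverse exists.
Extended Euclidean algorithm on (80, 59):
80 = 1 × 59 + 21  ⟹  21 = (1)·80 + (-1)·59
59 = 2 × 21 + 17  ⟹  17 = (-2)·80 + (3)·59
21 = 1 × 17 + 4  ⟹  4 = (3)·80 + (-4)·59
17 = 4 × 4 + 1  ⟹  1 = (-14)·80 + (19)·59
So (19)·59 ≡ 1 (mod 80), i.e. 59^(-1) ≡ 19 (mod 80).
Check: 59 × 19 = 1121 ≡ 1 (mod 80)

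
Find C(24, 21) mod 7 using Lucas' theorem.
1

Using Lucas' theorem:
Write n=24 and k=21 in base 7:
n in base 7: [3, 3]
k in base 7: [3, 0]
C(24,21) mod 7 = ∏ C(n_i, k_i) mod 7
Digit binomials (mod 7): C(3,3) = 1; C(3,0) = 1
Product: 1 × 1 = 1 ≡ 1 (mod 7)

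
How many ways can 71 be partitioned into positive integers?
4697205

p(n) counts ways to write n as a sum of positive integers (order ignored).
Euler's pentagonal recurrence: p(k) = p(k-1) + p(k-2) - p(k-5) - p(k-7) + p(k-12) + p(k-15) - ... (offsets j(3j∓1)/2, signs ++--, p(0)=1, p(<0)=0).
DP table for k = 0..70: p(0)=1, p(1)=1, p(2)=2, p(3)=3, p(4)=5, p(5)=7, p(6)=11, p(7)=15, p(8)=22, p(9)=30, p(10)=42, p(11)=56, p(12)=77, p(13)=101, p(14)=135, p(15)=176, p(16)=231, p(17)=297, p(18)=385, p(19)=490, p(20)=627, p(21)=792, p(22)=1002, p(23)=1255, p(24)=1575, p(25)=1958, p(26)=2436, p(27)=3010, p(28)=3718, p(29)=4565, p(30)=5604, p(31)=6842, p(32)=8349, p(33)=10143, p(34)=12310, p(35)=14883, p(36)=17977, p(37)=21637, p(38)=26015, p(39)=31185, p(40)=37338, p(41)=44583, p(42)=53174, p(43)=63261, p(44)=75175, p(45)=89134, p(46)=105558, p(47)=124754, p(48)=147273, p(49)=173525, p(50)=204226, p(51)=239943, p(52)=281589, p(53)=329931, p(54)=386155, p(55)=451276, p(56)=526823, p(57)=614154, p(58)=715220, p(59)=831820, p(60)=966467, p(61)=1121505, p(62)=1300156, p(63)=1505499, p(64)=1741630, p(65)=2012558, p(66)=2323520, p(67)=2679689, p(68)=3087735, p(69)=3554345, p(70)=4087968.
Final step: p(71) = p(70) + p(69) - p(66) - p(64) + p(59) + p(56) - p(49) - p(45) + p(36) + p(31) - p(20) - p(14) + p(1)
= 4087968 + 3554345 - 2323520 - 1741630 + 831820 + 526823 - 173525 - 89134 + 17977 + 6842 - 627 - 135 + 1
= 4697205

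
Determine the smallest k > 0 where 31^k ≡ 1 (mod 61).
60

61 is prime, so ord(31) divides φ(61) = 60.
Divisors of 60: 1, 2, 3, 4, 5, 6, 10, 12, 15, 20, 30, 60.
Repeated squaring: 31^1 ≡ 31, 31^2 ≡ 46, 31^4 ≡ 42, 31^8 ≡ 56, 31^16 ≡ 25, 31^32 ≡ 15 (mod 61).
Test 31^d mod 61 for each divisor d in increasing order:
31^1 ≡ 31
31^2 ≡ 46
31^3 = 31^2·31^1 ≡ 23
31^4 ≡ 42
31^5 = 31^4·31^1 ≡ 21
31^6 = 31^4·31^2 ≡ 41
31^10 = 31^8·31^2 ≡ 14
31^12 = 31^8·31^4 ≡ 34
31^15 = 31^8·31^4·31^2·31^1 ≡ 50
31^20 = 31^16·31^4 ≡ 13
31^30 = 31^16·31^8·31^4·31^2 ≡ 60
31^60 = 31^32·31^16·31^8·31^4 ≡ 1  ← first divisor giving 1
The order is 60.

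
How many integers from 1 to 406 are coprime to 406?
168

406 = 2 × 7 × 29
φ(n) = n × ∏(1 - 1/p) for each prime p dividing n
φ(406) = 406 × (1 - 1/2) × (1 - 1/7) × (1 - 1/29) = 168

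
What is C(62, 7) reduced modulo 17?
7

Using Lucas' theorem:
Write n=62 and k=7 in base 17:
n in base 17: [3, 11]
k in base 17: [0, 7]
C(62,7) mod 17 = ∏ C(n_i, k_i) mod 17
Digit binomials (mod 17): C(3,0) = 1; C(11,7) = 330 ≡ 7
Product: 1 × 7 = 7 ≡ 7 (mod 17)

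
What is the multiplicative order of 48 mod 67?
66

67 is prime, so ord(48) divides φ(67) = 66.
Divisors of 66: 1, 2, 3, 6, 11, 22, 33, 66.
Repeated squaring: 48^1 ≡ 48, 48^2 ≡ 26, 48^4 ≡ 6, 48^8 ≡ 36, 48^16 ≡ 23, 48^32 ≡ 60, 48^64 ≡ 49 (mod 67).
Test 48^d mod 67 for each divisor d in increasing order:
48^1 ≡ 48
48^2 ≡ 26
48^3 = 48^2·48^1 ≡ 42
48^6 = 48^4·48^2 ≡ 22
48^11 = 48^8·48^2·48^1 ≡ 38
48^22 = 48^16·48^4·48^2 ≡ 37
48^33 = 48^32·48^1 ≡ 66
48^66 = 48^64·48^2 ≡ 1  ← first divisor giving 1
The order is 66.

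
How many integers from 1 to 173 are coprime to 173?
172

173 = 173
φ(n) = n × ∏(1 - 1/p) for each prime p dividing n
φ(173) = 173 × (1 - 1/173) = 172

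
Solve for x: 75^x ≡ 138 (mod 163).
33

Baby-step giant-step with step n = ⌈√163⌉ = 13.
Baby steps 75^j mod 163 (j:value) for j=0..12: 0:1, 1:75, 2:83, 3:31, 4:43, 5:128, 6:146, 7:29, 8:56, 9:125, 10:84, 11:106, 12:126.
Giant-step multiplier: 75^(-13) ≡ 75^(162-13) = 75^149 ≡ 122 (mod 163).
Giant steps γ_i = 138·122^i mod 163: γ_0=138, γ_1=47, γ_2=29 (in table at j=7).
x = i·n + j = 2·13 + 7 = 33.
Check: 75^33 ≡ 138 (mod 163).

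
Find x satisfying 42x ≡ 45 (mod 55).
x ≡ 5 (mod 55)

gcd(42, 55) = 1, which divides 45, so solutions exist.
Find 42^(-1) mod 55 by the extended Euclidean algorithm:
55 = 1 × 42 + 13  ⟹  13 = (1)·55 + (-1)·42
42 = 3 × 13 + 3  ⟹  3 = (-3)·55 + (4)·42
13 = 4 × 3 + 1  ⟹  1 = (13)·55 + (-17)·42
So (-17)·42 ≡ 1 (mod 55), i.e. 42^(-1) ≡ -17 ≡ 38 (mod 55).
x ≡ 38 × 45 = 1710 ≡ 5 (mod 55).
Check: 42 × 5 = 210 ≡ 45 (mod 55).
Unique solution: x ≡ 5 (mod 55)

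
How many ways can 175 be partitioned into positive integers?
435157697830

p(n) counts ways to write n as a sum of positive integers (order ignored).
Euler's pentagonal recurrence: p(k) = p(k-1) + p(k-2) - p(k-5) - p(k-7) + p(k-12) + p(k-15) - ... (offsets j(3j∓1)/2, signs ++--, p(0)=1, p(<0)=0).
DP table for k = 0..174: p(0)=1, p(1)=1, p(2)=2, p(3)=3, p(4)=5, p(5)=7, p(6)=11, p(7)=15, p(8)=22, p(9)=30, p(10)=42, p(11)=56, p(12)=77, p(13)=101, p(14)=135, p(15)=176, p(16)=231, p(17)=297, p(18)=385, p(19)=490, p(20)=627, p(21)=792, p(22)=1002, p(23)=1255, p(24)=1575, p(25)=1958, p(26)=2436, p(27)=3010, p(28)=3718, p(29)=4565, p(30)=5604, p(31)=6842, p(32)=8349, p(33)=10143, p(34)=12310, p(35)=14883, p(36)=17977, p(37)=21637, p(38)=26015, p(39)=31185, p(40)=37338, p(41)=44583, p(42)=53174, p(43)=63261, p(44)=75175, p(45)=89134, p(46)=105558, p(47)=124754, p(48)=147273, p(49)=173525, p(50)=204226, p(51)=239943, p(52)=281589, p(53)=329931, p(54)=386155, p(55)=451276, p(56)=526823, p(57)=614154, p(58)=715220, p(59)=831820, p(60)=966467, p(61)=1121505, p(62)=1300156, p(63)=1505499, p(64)=1741630, p(65)=2012558, p(66)=2323520, p(67)=2679689, p(68)=3087735, p(69)=3554345, p(70)=4087968, p(71)=4697205, p(72)=5392783, p(73)=6185689, p(74)=7089500, p(75)=8118264, p(76)=9289091, p(77)=10619863, p(78)=12132164, p(79)=13848650, p(80)=15796476, p(81)=18004327, p(82)=20506255, p(83)=23338469, p(84)=26543660, p(85)=30167357, p(86)=34262962, p(87)=38887673, p(88)=44108109, p(89)=49995925, p(90)=56634173, p(91)=64112359, p(92)=72533807, p(93)=82010177, p(94)=92669720, p(95)=104651419, p(96)=118114304, p(97)=133230930, p(98)=150198136, p(99)=169229875, p(100)=190569292, p(101)=214481126, p(102)=241265379, p(103)=271248950, p(104)=304801365, p(105)=342325709, p(106)=384276336, p(107)=431149389, p(108)=483502844, p(109)=541946240, p(110)=607163746, p(111)=679903203, p(112)=761002156, p(113)=851376628, p(114)=952050665, p(115)=1064144451, p(116)=1188908248, p(117)=1327710076, p(118)=1482074143, p(119)=1653668665, p(120)=1844349560, p(121)=2056148051, p(122)=2291320912, p(123)=2552338241, p(124)=2841940500, p(125)=3163127352, p(126)=3519222692, p(127)=3913864295, p(128)=4351078600, p(129)=4835271870, p(130)=5371315400, p(131)=5964539504, p(132)=6620830889, p(133)=7346629512, p(134)=8149040695, p(135)=9035836076, p(136)=10015581680, p(137)=11097645016, p(138)=12292341831, p(139)=13610949895, p(140)=15065878135, p(141)=16670689208, p(142)=18440293320, p(143)=20390982757, p(144)=22540654445, p(145)=24908858009, p(146)=27517052599, p(147)=30388671978, p(148)=33549419497, p(149)=37027355200, p(150)=40853235313, p(151)=45060624582, p(152)=49686288421, p(153)=54770336324, p(154)=60356673280, p(155)=66493182097, p(156)=73232243759, p(157)=80630964769, p(158)=88751778802, p(159)=97662728555, p(160)=107438159466, p(161)=118159068427, p(162)=129913904637, p(163)=142798995930, p(164)=156919475295, p(165)=172389800255, p(166)=189334822579, p(167)=207890420102, p(168)=228204732751, p(169)=250438925115, p(170)=274768617130, p(171)=301384802048, p(172)=330495499613, p(173)=362326859895, p(174)=397125074750.
Final step: p(175) = p(174) + p(173) - p(170) - p(168) + p(163) + p(160) - p(153) - p(149) + p(140) + p(135) - p(124) - p(118) + p(105) + p(98) - p(83) - p(75) + p(58) + p(49) - p(30) - p(20)
= 397125074750 + 362326859895 - 274768617130 - 228204732751 + 142798995930 + 107438159466 - 54770336324 - 37027355200 + 15065878135 + 9035836076 - 2841940500 - 1482074143 + 342325709 + 150198136 - 23338469 - 8118264 + 715220 + 173525 - 5604 - 627
= 435157697830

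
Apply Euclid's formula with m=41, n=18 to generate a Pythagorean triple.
(1357, 1476, 2005)

Euclid's formula: a = m² - n², b = 2mn, c = m² + n²
m = 41, n = 18
a = 41² - 18² = 1681 - 324 = 1357
b = 2 × 41 × 18 = 1476
c = 41² + 18² = 1681 + 324 = 2005
Verification: 1357² + 1476² = 1841449 + 2178576 = 4020025 = 2005² ✓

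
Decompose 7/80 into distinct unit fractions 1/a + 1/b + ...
1/12 + 1/240

Greedy algorithm:
7/80: ceiling(80/7) = 12, use 1/12
1/240: ceiling(240/1) = 240, use 1/240
Result: 7/80 = 1/12 + 1/240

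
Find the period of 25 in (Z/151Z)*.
75

151 is prime, so ord(25) divides φ(151) = 150.
Divisors of 150: 1, 2, 3, 5, 6, 10, 15, 25, 30, 50, 75, 150.
Repeated squaring: 25^1 ≡ 25, 25^2 ≡ 21, 25^4 ≡ 139, 25^8 ≡ 144, 25^16 ≡ 49, 25^32 ≡ 136, 25^64 ≡ 74, 25^128 ≡ 40 (mod 151).
Test 25^d mod 151 for each divisor d in increasing order:
25^1 ≡ 25
25^2 ≡ 21
25^3 = 25^2·25^1 ≡ 72
25^5 = 25^4·25^1 ≡ 2
25^6 = 25^4·25^2 ≡ 50
25^10 = 25^8·25^2 ≡ 4
25^15 = 25^8·25^4·25^2·25^1 ≡ 8
25^25 = 25^16·25^8·25^1 ≡ 32
25^30 = 25^16·25^8·25^4·25^2 ≡ 64
25^50 = 25^32·25^16·25^2 ≡ 118
25^75 = 25^64·25^8·25^2·25^1 ≡ 1  ← first divisor giving 1
The order is 75.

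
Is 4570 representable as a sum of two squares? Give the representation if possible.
9² + 67² (a=9, b=67)

Factorization: 4570 = 2 × 5 × 457
By Fermat: n is sum of two squares iff every prime p ≡ 3 (mod 4) appears to even power.
All primes ≡ 3 (mod 4) appear to even power.
Search a = 0, 1, 2, … for 4570 - a² a perfect square: first hit at a = 9: 4570 - 81 = 4489 = 67².
4570 = 9² + 67² = 81 + 4489 ✓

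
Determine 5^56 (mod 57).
25

Repeated squaring. Binary of 56 = 111000.
5^1 ≡ 5 (mod 57); 5^2 ≡ 25 (mod 57); 5^4 ≡ 55 (mod 57); 5^8 ≡ 4 (mod 57); 5^16 ≡ 16 (mod 57); 5^32 ≡ 28 (mod 57)
5^56 = 5^8 × 5^16 × 5^32 ≡ 25 (mod 57)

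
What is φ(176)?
80

176 = 2^4 × 11
φ(n) = n × ∏(1 - 1/p) for each prime p dividing n
φ(176) = 176 × (1 - 1/2) × (1 - 1/11) = 80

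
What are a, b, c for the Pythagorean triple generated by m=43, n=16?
(1593, 1376, 2105)

Euclid's formula: a = m² - n², b = 2mn, c = m² + n²
m = 43, n = 16
a = 43² - 16² = 1849 - 256 = 1593
b = 2 × 43 × 16 = 1376
c = 43² + 16² = 1849 + 256 = 2105
Verification: 1593² + 1376² = 2537649 + 1893376 = 4431025 = 2105² ✓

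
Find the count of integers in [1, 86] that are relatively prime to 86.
42

86 = 2 × 43
φ(n) = n × ∏(1 - 1/p) for each prime p dividing n
φ(86) = 86 × (1 - 1/2) × (1 - 1/43) = 42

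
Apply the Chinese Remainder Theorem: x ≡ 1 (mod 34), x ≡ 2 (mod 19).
477

Using Chinese Remainder Theorem:
M = 34 × 19 = 646
M1 = 19, M2 = 34
y1 = 19^(-1) mod 34 = 9
y2 = 34^(-1) mod 19 = 14
x = (1×19×9 + 2×34×14) mod 646 = 477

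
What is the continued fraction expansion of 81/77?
[1; 19, 4]

Euclidean algorithm steps:
81 = 1 × 77 + 4
77 = 19 × 4 + 1
4 = 4 × 1 + 0
Continued fraction: [1; 19, 4]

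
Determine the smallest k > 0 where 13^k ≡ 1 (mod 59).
58

59 is prime, so ord(13) divides φ(59) = 58.
Divisors of 58: 1, 2, 29, 58.
Repeated squaring: 13^1 ≡ 13, 13^2 ≡ 51, 13^4 ≡ 5, 13^8 ≡ 25, 13^16 ≡ 35, 13^32 ≡ 45 (mod 59).
Test 13^d mod 59 for each divisor d in increasing order:
13^1 ≡ 13
13^2 ≡ 51
13^29 = 13^16·13^8·13^4·13^1 ≡ 58
13^58 = 13^32·13^16·13^8·13^2 ≡ 1  ← first divisor giving 1
The order is 58.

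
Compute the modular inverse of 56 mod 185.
76

gcd(56, 185) = 1, so the inverse exists.
Extended Euclidean algorithm on (185, 56):
185 = 3 × 56 + 17  ⟹  17 = (1)·185 + (-3)·56
56 = 3 × 17 + 5  ⟹  5 = (-3)·185 + (10)·56
17 = 3 × 5 + 2  ⟹  2 = (10)·185 + (-33)·56
5 = 2 × 2 + 1  ⟹  1 = (-23)·185 + (76)·56
So (76)·56 ≡ 1 (mod 185), i.e. 56^(-1) ≡ 76 (mod 185).
Check: 56 × 76 = 4256 ≡ 1 (mod 185)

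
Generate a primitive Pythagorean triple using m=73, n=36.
(4033, 5256, 6625)

Euclid's formula: a = m² - n², b = 2mn, c = m² + n²
m = 73, n = 36
a = 73² - 36² = 5329 - 1296 = 4033
b = 2 × 73 × 36 = 5256
c = 73² + 36² = 5329 + 1296 = 6625
Verification: 4033² + 5256² = 16265089 + 27625536 = 43890625 = 6625² ✓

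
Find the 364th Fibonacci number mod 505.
478

Matrix identity: Q^n = [[F_(n+1), F_n], [F_n, F_(n-1)]] with Q = [[1,1],[1,0]].
n = 364 = 101101100₂. Square-and-multiply, entries mod 505:
Q^1 = [[1,1],[1,0]]
Q^2 = (Q^1)² = [[2,1],[1,1]]
Q^5 = (Q^2)²·Q = [[8,5],[5,3]]
Q^11 = (Q^5)²·Q = [[144,89],[89,55]]
Q^22 = (Q^11)² = [[377,36],[36,341]]
Q^45 = (Q^22)²·Q = [[98,5],[5,93]]
Q^91 = (Q^45)²·Q = [[484,34],[34,450]]
Q^182 = (Q^91)² = [[82,446],[446,141]]
Q^364 = (Q^182)² = [[105,478],[478,132]]
F_364 mod 505 = Q^364[0][1] = 478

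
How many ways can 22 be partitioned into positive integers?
1002

p(n) counts ways to write n as a sum of positive integers (order ignored).
Euler's pentagonal recurrence: p(k) = p(k-1) + p(k-2) - p(k-5) - p(k-7) + p(k-12) + p(k-15) - ... (offsets j(3j∓1)/2, signs ++--, p(0)=1, p(<0)=0).
DP table for k = 0..21: p(0)=1, p(1)=1, p(2)=2, p(3)=3, p(4)=5, p(5)=7, p(6)=11, p(7)=15, p(8)=22, p(9)=30, p(10)=42, p(11)=56, p(12)=77, p(13)=101, p(14)=135, p(15)=176, p(16)=231, p(17)=297, p(18)=385, p(19)=490, p(20)=627, p(21)=792.
Final step: p(22) = p(21) + p(20) - p(17) - p(15) + p(10) + p(7) - p(0)
= 792 + 627 - 297 - 176 + 42 + 15 - 1
= 1002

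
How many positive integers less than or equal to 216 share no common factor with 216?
72

216 = 2^3 × 3^3
φ(n) = n × ∏(1 - 1/p) for each prime p dividing n
φ(216) = 216 × (1 - 1/2) × (1 - 1/3) = 72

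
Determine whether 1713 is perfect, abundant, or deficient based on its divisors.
deficient

Proper divisors of 1713: sum = 1 + 3 + 571 = 575
Since 575 < 1713, 1713 is deficient.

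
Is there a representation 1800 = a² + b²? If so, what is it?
6² + 42² (a=6, b=42)

Factorization: 1800 = 2^3 × 3^2 × 5^2
By Fermat: n is sum of two squares iff every prime p ≡ 3 (mod 4) appears to even power.
All primes ≡ 3 (mod 4) appear to even power.
Search a = 0, 1, 2, … for 1800 - a² a perfect square: first hit at a = 6: 1800 - 36 = 1764 = 42².
1800 = 6² + 42² = 36 + 1764 ✓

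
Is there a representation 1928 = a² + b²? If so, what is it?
22² + 38² (a=22, b=38)

Factorization: 1928 = 2^3 × 241
By Fermat: n is sum of two squares iff every prime p ≡ 3 (mod 4) appears to even power.
All primes ≡ 3 (mod 4) appear to even power.
Search a = 0, 1, 2, … for 1928 - a² a perfect square: first hit at a = 22: 1928 - 484 = 1444 = 38².
1928 = 22² + 38² = 484 + 1444 ✓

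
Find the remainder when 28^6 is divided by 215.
54

Repeated squaring. Binary of 6 = 110.
28^1 ≡ 28 (mod 215); 28^2 ≡ 139 (mod 215); 28^4 ≡ 186 (mod 215)
28^6 = 28^2 × 28^4 ≡ 54 (mod 215)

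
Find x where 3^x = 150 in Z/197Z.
172

Baby-step giant-step with step n = ⌈√197⌉ = 15.
Baby steps 3^j mod 197 (j:value) for j=0..14: 0:1, 1:3, 2:9, 3:27, 4:81, 5:46, 6:138, 7:20, 8:60, 9:180, 10:146, 11:44, 12:132, 13:2, 14:6.
Giant-step multiplier: 3^(-15) ≡ 3^(196-15) = 3^181 ≡ 11 (mod 197).
Giant steps γ_i = 150·11^i mod 197: γ_0=150, γ_1=74, γ_2=26, γ_3=89, γ_4=191, γ_5=131, γ_6=62, γ_7=91, γ_8=16, γ_9=176, γ_10=163, γ_11=20 (in table at j=7).
x = i·n + j = 11·15 + 7 = 172.
Check: 3^172 ≡ 150 (mod 197).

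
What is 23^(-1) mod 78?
17

gcd(23, 78) = 1, so the inverse exists.
Extended Euclidean algorithm on (78, 23):
78 = 3 × 23 + 9  ⟹  9 = (1)·78 + (-3)·23
23 = 2 × 9 + 5  ⟹  5 = (-2)·78 + (7)·23
9 = 1 × 5 + 4  ⟹  4 = (3)·78 + (-10)·23
5 = 1 × 4 + 1  ⟹  1 = (-5)·78 + (17)·23
So (17)·23 ≡ 1 (mod 78), i.e. 23^(-1) ≡ 17 (mod 78).
Check: 23 × 17 = 391 ≡ 1 (mod 78)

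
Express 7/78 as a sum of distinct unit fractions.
1/12 + 1/156

Greedy algorithm:
7/78: ceiling(78/7) = 12, use 1/12
1/156: ceiling(156/1) = 156, use 1/156
Result: 7/78 = 1/12 + 1/156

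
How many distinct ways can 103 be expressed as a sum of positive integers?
271248950

p(n) counts ways to write n as a sum of positive integers (order ignored).
Euler's pentagonal recurrence: p(k) = p(k-1) + p(k-2) - p(k-5) - p(k-7) + p(k-12) + p(k-15) - ... (offsets j(3j∓1)/2, signs ++--, p(0)=1, p(<0)=0).
DP table for k = 0..102: p(0)=1, p(1)=1, p(2)=2, p(3)=3, p(4)=5, p(5)=7, p(6)=11, p(7)=15, p(8)=22, p(9)=30, p(10)=42, p(11)=56, p(12)=77, p(13)=101, p(14)=135, p(15)=176, p(16)=231, p(17)=297, p(18)=385, p(19)=490, p(20)=627, p(21)=792, p(22)=1002, p(23)=1255, p(24)=1575, p(25)=1958, p(26)=2436, p(27)=3010, p(28)=3718, p(29)=4565, p(30)=5604, p(31)=6842, p(32)=8349, p(33)=10143, p(34)=12310, p(35)=14883, p(36)=17977, p(37)=21637, p(38)=26015, p(39)=31185, p(40)=37338, p(41)=44583, p(42)=53174, p(43)=63261, p(44)=75175, p(45)=89134, p(46)=105558, p(47)=124754, p(48)=147273, p(49)=173525, p(50)=204226, p(51)=239943, p(52)=281589, p(53)=329931, p(54)=386155, p(55)=451276, p(56)=526823, p(57)=614154, p(58)=715220, p(59)=831820, p(60)=966467, p(61)=1121505, p(62)=1300156, p(63)=1505499, p(64)=1741630, p(65)=2012558, p(66)=2323520, p(67)=2679689, p(68)=3087735, p(69)=3554345, p(70)=4087968, p(71)=4697205, p(72)=5392783, p(73)=6185689, p(74)=7089500, p(75)=8118264, p(76)=9289091, p(77)=10619863, p(78)=12132164, p(79)=13848650, p(80)=15796476, p(81)=18004327, p(82)=20506255, p(83)=23338469, p(84)=26543660, p(85)=30167357, p(86)=34262962, p(87)=38887673, p(88)=44108109, p(89)=49995925, p(90)=56634173, p(91)=64112359, p(92)=72533807, p(93)=82010177, p(94)=92669720, p(95)=104651419, p(96)=118114304, p(97)=133230930, p(98)=150198136, p(99)=169229875, p(100)=190569292, p(101)=214481126, p(102)=241265379.
Final step: p(103) = p(102) + p(101) - p(98) - p(96) + p(91) + p(88) - p(81) - p(77) + p(68) + p(63) - p(52) - p(46) + p(33) + p(26) - p(11) - p(3)
= 241265379 + 214481126 - 150198136 - 118114304 + 64112359 + 44108109 - 18004327 - 10619863 + 3087735 + 1505499 - 281589 - 105558 + 10143 + 2436 - 56 - 3
= 271248950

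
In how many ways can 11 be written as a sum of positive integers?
56

p(n) counts ways to write n as a sum of positive integers (order ignored).
Euler's pentagonal recurrence: p(k) = p(k-1) + p(k-2) - p(k-5) - p(k-7) + p(k-12) + p(k-15) - ... (offsets j(3j∓1)/2, signs ++--, p(0)=1, p(<0)=0).
DP table for k = 0..10: p(0)=1, p(1)=1, p(2)=2, p(3)=3, p(4)=5, p(5)=7, p(6)=11, p(7)=15, p(8)=22, p(9)=30, p(10)=42.
Final step: p(11) = p(10) + p(9) - p(6) - p(4)
= 42 + 30 - 11 - 5
= 56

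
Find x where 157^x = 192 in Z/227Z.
82

Baby-step giant-step with step n = ⌈√227⌉ = 16.
Baby steps 157^j mod 227 (j:value) for j=0..15: 0:1, 1:157, 2:133, 3:224, 4:210, 5:55, 6:9, 7:51, 8:62, 9:200, 10:74, 11:41, 12:81, 13:5, 14:104, 15:211.
Giant-step multiplier: 157^(-16) ≡ 157^(226-16) = 157^210 ≡ 121 (mod 227).
Giant steps γ_i = 192·121^i mod 227: γ_0=192, γ_1=78, γ_2=131, γ_3=188, γ_4=48, γ_5=133 (in table at j=2).
x = i·n + j = 5·16 + 2 = 82.
Check: 157^82 ≡ 192 (mod 227).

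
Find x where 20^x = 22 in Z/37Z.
7

Baby-step giant-step with step n = ⌈√37⌉ = 7.
Baby steps 20^j mod 37 (j:value) for j=0..6: 0:1, 1:20, 2:30, 3:8, 4:12, 5:18, 6:27.
Giant-step multiplier: 20^(-7) ≡ 20^(36-7) = 20^29 ≡ 32 (mod 37).
Giant steps γ_i = 22·32^i mod 37: γ_0=22, γ_1=1 (in table at j=0).
x = i·n + j = 1·7 + 0 = 7.
Check: 20^7 ≡ 22 (mod 37).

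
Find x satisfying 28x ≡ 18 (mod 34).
x ≡ 14 (mod 17)

gcd(28, 34) = 2, which divides 18, so solutions exist.
Divide through by 2: 14x ≡ 9 (mod 17).
Find 14^(-1) mod 17 by the extended Euclidean algorithm:
17 = 1 × 14 + 3  ⟹  3 = (1)·17 + (-1)·14
14 = 4 × 3 + 2  ⟹  2 = (-4)·17 + (5)·14
3 = 1 × 2 + 1  ⟹  1 = (5)·17 + (-6)·14
So (-6)·14 ≡ 1 (mod 17), i.e. 14^(-1) ≡ -6 ≡ 11 (mod 17).
x ≡ 11 × 9 = 99 ≡ 14 (mod 17).
Check: 28 × 14 = 392 ≡ 18 (mod 34).
x ≡ 14 (mod 17), giving 2 solutions mod 34.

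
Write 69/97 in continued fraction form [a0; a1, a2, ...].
[0; 1, 2, 2, 6, 2]

Euclidean algorithm steps:
69 = 0 × 97 + 69
97 = 1 × 69 + 28
69 = 2 × 28 + 13
28 = 2 × 13 + 2
13 = 6 × 2 + 1
2 = 2 × 1 + 0
Continued fraction: [0; 1, 2, 2, 6, 2]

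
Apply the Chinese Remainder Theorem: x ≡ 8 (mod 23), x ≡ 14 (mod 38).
698

Using Chinese Remainder Theorem:
M = 23 × 38 = 874
M1 = 38, M2 = 23
y1 = 38^(-1) mod 23 = 20
y2 = 23^(-1) mod 38 = 5
x = (8×38×20 + 14×23×5) mod 874 = 698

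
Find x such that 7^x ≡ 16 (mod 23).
12

Baby-step giant-step with step n = ⌈√23⌉ = 5.
Baby steps 7^j mod 23 (j:value) for j=0..4: 0:1, 1:7, 2:3, 3:21, 4:9.
Giant-step multiplier: 7^(-5) ≡ 7^(22-5) = 7^17 ≡ 19 (mod 23).
Giant steps γ_i = 16·19^i mod 23: γ_0=16, γ_1=5, γ_2=3 (in table at j=2).
x = i·n + j = 2·5 + 2 = 12.
Check: 7^12 ≡ 16 (mod 23).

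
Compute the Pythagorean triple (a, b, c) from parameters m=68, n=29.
(3783, 3944, 5465)

Euclid's formula: a = m² - n², b = 2mn, c = m² + n²
m = 68, n = 29
a = 68² - 29² = 4624 - 841 = 3783
b = 2 × 68 × 29 = 3944
c = 68² + 29² = 4624 + 841 = 5465
Verification: 3783² + 3944² = 14311089 + 15555136 = 29866225 = 5465² ✓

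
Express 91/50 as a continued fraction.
[1; 1, 4, 1, 1, 4]

Euclidean algorithm steps:
91 = 1 × 50 + 41
50 = 1 × 41 + 9
41 = 4 × 9 + 5
9 = 1 × 5 + 4
5 = 1 × 4 + 1
4 = 4 × 1 + 0
Continued fraction: [1; 1, 4, 1, 1, 4]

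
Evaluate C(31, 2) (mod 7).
3

Using Lucas' theorem:
Write n=31 and k=2 in base 7:
n in base 7: [4, 3]
k in base 7: [0, 2]
C(31,2) mod 7 = ∏ C(n_i, k_i) mod 7
Digit binomials (mod 7): C(4,0) = 1; C(3,2) = 3
Product: 1 × 3 = 3 ≡ 3 (mod 7)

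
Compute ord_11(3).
5

11 is prime, so ord(3) divides φ(11) = 10.
Divisors of 10: 1, 2, 5, 10.
Repeated squaring: 3^1 ≡ 3, 3^2 ≡ 9, 3^4 ≡ 4, 3^8 ≡ 5 (mod 11).
Test 3^d mod 11 for each divisor d in increasing order:
3^1 ≡ 3
3^2 ≡ 9
3^5 = 3^4·3^1 ≡ 1  ← first divisor giving 1
The order is 5.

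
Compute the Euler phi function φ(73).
72

73 = 73
φ(n) = n × ∏(1 - 1/p) for each prime p dividing n
φ(73) = 73 × (1 - 1/73) = 72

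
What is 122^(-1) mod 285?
278

gcd(122, 285) = 1, so the inverse exists.
Extended Euclidean algorithm on (285, 122):
285 = 2 × 122 + 41  ⟹  41 = (1)·285 + (-2)·122
122 = 2 × 41 + 40  ⟹  40 = (-2)·285 + (5)·122
41 = 1 × 40 + 1  ⟹  1 = (3)·285 + (-7)·122
So (-7)·122 ≡ 1 (mod 285), i.e. 122^(-1) ≡ -7 ≡ 278 (mod 285).
Check: 122 × 278 = 33916 ≡ 1 (mod 285)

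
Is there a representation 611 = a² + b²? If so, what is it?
Not possible

Factorization: 611 = 13 × 47
By Fermat: n is sum of two squares iff every prime p ≡ 3 (mod 4) appears to even power.
Prime(s) ≡ 3 (mod 4) with odd exponent: [(47, 1)]
Therefore 611 cannot be expressed as a² + b².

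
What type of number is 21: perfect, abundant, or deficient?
deficient

Proper divisors of 21: sum = 1 + 3 + 7 = 11
Since 11 < 21, 21 is deficient.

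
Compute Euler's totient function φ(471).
312

471 = 3 × 157
φ(n) = n × ∏(1 - 1/p) for each prime p dividing n
φ(471) = 471 × (1 - 1/3) × (1 - 1/157) = 312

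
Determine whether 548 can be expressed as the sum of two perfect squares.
8² + 22² (a=8, b=22)

Factorization: 548 = 2^2 × 137
By Fermat: n is sum of two squares iff every prime p ≡ 3 (mod 4) appears to even power.
All primes ≡ 3 (mod 4) appear to even power.
Search a = 0, 1, 2, … for 548 - a² a perfect square: first hit at a = 8: 548 - 64 = 484 = 22².
548 = 8² + 22² = 64 + 484 ✓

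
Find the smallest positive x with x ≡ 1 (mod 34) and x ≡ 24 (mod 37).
579

Using Chinese Remainder Theorem:
M = 34 × 37 = 1258
M1 = 37, M2 = 34
y1 = 37^(-1) mod 34 = 23
y2 = 34^(-1) mod 37 = 12
x = (1×37×23 + 24×34×12) mod 1258 = 579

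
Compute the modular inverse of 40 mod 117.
79

gcd(40, 117) = 1, so the inverse exists.
Extended Euclidean algorithm on (117, 40):
117 = 2 × 40 + 37  ⟹  37 = (1)·117 + (-2)·40
40 = 1 × 37 + 3  ⟹  3 = (-1)·117 + (3)·40
37 = 12 × 3 + 1  ⟹  1 = (13)·117 + (-38)·40
So (-38)·40 ≡ 1 (mod 117), i.e. 40^(-1) ≡ -38 ≡ 79 (mod 117).
Check: 40 × 79 = 3160 ≡ 1 (mod 117)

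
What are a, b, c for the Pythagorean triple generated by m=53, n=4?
(2793, 424, 2825)

Euclid's formula: a = m² - n², b = 2mn, c = m² + n²
m = 53, n = 4
a = 53² - 4² = 2809 - 16 = 2793
b = 2 × 53 × 4 = 424
c = 53² + 4² = 2809 + 16 = 2825
Verification: 2793² + 424² = 7800849 + 179776 = 7980625 = 2825² ✓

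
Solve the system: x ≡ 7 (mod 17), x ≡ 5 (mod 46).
143

Using Chinese Remainder Theorem:
M = 17 × 46 = 782
M1 = 46, M2 = 17
y1 = 46^(-1) mod 17 = 10
y2 = 17^(-1) mod 46 = 19
x = (7×46×10 + 5×17×19) mod 782 = 143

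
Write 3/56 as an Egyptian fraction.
1/19 + 1/1064

Greedy algorithm:
3/56: ceiling(56/3) = 19, use 1/19
1/1064: ceiling(1064/1) = 1064, use 1/1064
Result: 3/56 = 1/19 + 1/1064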